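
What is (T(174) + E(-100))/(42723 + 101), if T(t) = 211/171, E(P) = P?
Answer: -16889/7322904 ≈ -0.0023063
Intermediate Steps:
T(t) = 211/171 (T(t) = 211*(1/171) = 211/171)
(T(174) + E(-100))/(42723 + 101) = (211/171 - 100)/(42723 + 101) = -16889/171/42824 = -16889/171*1/42824 = -16889/7322904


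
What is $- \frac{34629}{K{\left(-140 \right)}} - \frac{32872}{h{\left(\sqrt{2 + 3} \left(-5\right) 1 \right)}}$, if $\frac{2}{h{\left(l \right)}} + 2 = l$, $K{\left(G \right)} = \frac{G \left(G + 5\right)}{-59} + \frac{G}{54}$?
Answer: $\frac{2423643851}{73490} + 82180 \sqrt{5} \approx 2.1674 \cdot 10^{5}$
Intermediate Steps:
$K{\left(G \right)} = \frac{G}{54} - \frac{G \left(5 + G\right)}{59}$ ($K{\left(G \right)} = G \left(5 + G\right) \left(- \frac{1}{59}\right) + G \frac{1}{54} = - \frac{G \left(5 + G\right)}{59} + \frac{G}{54} = \frac{G}{54} - \frac{G \left(5 + G\right)}{59}$)
$h{\left(l \right)} = \frac{2}{-2 + l}$
$- \frac{34629}{K{\left(-140 \right)}} - \frac{32872}{h{\left(\sqrt{2 + 3} \left(-5\right) 1 \right)}} = - \frac{34629}{\left(- \frac{1}{3186}\right) \left(-140\right) \left(211 + 54 \left(-140\right)\right)} - \frac{32872}{2 \frac{1}{-2 + \sqrt{2 + 3} \left(-5\right) 1}} = - \frac{34629}{\left(- \frac{1}{3186}\right) \left(-140\right) \left(211 - 7560\right)} - \frac{32872}{2 \frac{1}{-2 + \sqrt{5} \left(-5\right) 1}} = - \frac{34629}{\left(- \frac{1}{3186}\right) \left(-140\right) \left(-7349\right)} - \frac{32872}{2 \frac{1}{-2 + - 5 \sqrt{5} \cdot 1}} = - \frac{34629}{- \frac{514430}{1593}} - \frac{32872}{2 \frac{1}{-2 - 5 \sqrt{5}}} = \left(-34629\right) \left(- \frac{1593}{514430}\right) - 32872 \left(-1 - \frac{5 \sqrt{5}}{2}\right) = \frac{7880571}{73490} + \left(32872 + 82180 \sqrt{5}\right) = \frac{2423643851}{73490} + 82180 \sqrt{5}$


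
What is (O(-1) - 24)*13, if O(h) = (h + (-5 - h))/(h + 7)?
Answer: -1937/6 ≈ -322.83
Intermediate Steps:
O(h) = -5/(7 + h)
(O(-1) - 24)*13 = (-5/(7 - 1) - 24)*13 = (-5/6 - 24)*13 = (-5*⅙ - 24)*13 = (-⅚ - 24)*13 = -149/6*13 = -1937/6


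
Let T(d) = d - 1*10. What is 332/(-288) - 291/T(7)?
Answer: 6901/72 ≈ 95.847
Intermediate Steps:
T(d) = -10 + d (T(d) = d - 10 = -10 + d)
332/(-288) - 291/T(7) = 332/(-288) - 291/(-10 + 7) = 332*(-1/288) - 291/(-3) = -83/72 - 291*(-⅓) = -83/72 + 97 = 6901/72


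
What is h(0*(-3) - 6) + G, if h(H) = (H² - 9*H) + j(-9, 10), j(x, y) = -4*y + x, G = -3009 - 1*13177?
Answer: -16145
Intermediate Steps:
G = -16186 (G = -3009 - 13177 = -16186)
j(x, y) = x - 4*y
h(H) = -49 + H² - 9*H (h(H) = (H² - 9*H) + (-9 - 4*10) = (H² - 9*H) + (-9 - 40) = (H² - 9*H) - 49 = -49 + H² - 9*H)
h(0*(-3) - 6) + G = (-49 + (0*(-3) - 6)² - 9*(0*(-3) - 6)) - 16186 = (-49 + (0 - 6)² - 9*(0 - 6)) - 16186 = (-49 + (-6)² - 9*(-6)) - 16186 = (-49 + 36 + 54) - 16186 = 41 - 16186 = -16145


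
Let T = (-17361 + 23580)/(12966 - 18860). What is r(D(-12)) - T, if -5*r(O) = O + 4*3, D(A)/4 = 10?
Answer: -275393/29470 ≈ -9.3449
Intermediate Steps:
D(A) = 40 (D(A) = 4*10 = 40)
r(O) = -12/5 - O/5 (r(O) = -(O + 4*3)/5 = -(O + 12)/5 = -(12 + O)/5 = -12/5 - O/5)
T = -6219/5894 (T = 6219/(-5894) = 6219*(-1/5894) = -6219/5894 ≈ -1.0551)
r(D(-12)) - T = (-12/5 - ⅕*40) - 1*(-6219/5894) = (-12/5 - 8) + 6219/5894 = -52/5 + 6219/5894 = -275393/29470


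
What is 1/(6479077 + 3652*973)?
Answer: 1/10032473 ≈ 9.9676e-8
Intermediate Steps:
1/(6479077 + 3652*973) = 1/(6479077 + 3553396) = 1/10032473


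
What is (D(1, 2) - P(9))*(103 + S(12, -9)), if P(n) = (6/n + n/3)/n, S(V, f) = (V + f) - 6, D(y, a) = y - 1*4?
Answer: -9200/27 ≈ -340.74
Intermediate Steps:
D(y, a) = -4 + y (D(y, a) = y - 4 = -4 + y)
S(V, f) = -6 + V + f
P(n) = (6/n + n/3)/n (P(n) = (6/n + n*(1/3))/n = (6/n + n/3)/n)
(D(1, 2) - P(9))*(103 + S(12, -9)) = ((-4 + 1) - (1/3 + 6/9**2))*(103 + (-6 + 12 - 9)) = (-3 - (1/3 + 6*(1/81)))*(103 - 3) = (-3 - (1/3 + 2/27))*100 = (-3 - 1*11/27)*100 = (-3 - 11/27)*100 = -92/27*100 = -9200/27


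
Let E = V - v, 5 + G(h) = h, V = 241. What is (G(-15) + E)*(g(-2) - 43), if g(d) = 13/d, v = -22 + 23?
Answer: -10890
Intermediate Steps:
v = 1
G(h) = -5 + h
E = 240 (E = 241 - 1*1 = 241 - 1 = 240)
(G(-15) + E)*(g(-2) - 43) = ((-5 - 15) + 240)*(13/(-2) - 43) = (-20 + 240)*(13*(-½) - 43) = 220*(-13/2 - 43) = 220*(-99/2) = -10890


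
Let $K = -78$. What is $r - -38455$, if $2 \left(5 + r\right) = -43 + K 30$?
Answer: $\frac{74517}{2} \approx 37259.0$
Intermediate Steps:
$r = - \frac{2393}{2}$ ($r = -5 + \frac{-43 - 2340}{2} = -5 + \frac{1}{2} \left(-2383\right) = -5 - \frac{2383}{2} = - \frac{2393}{2} \approx -1196.5$)
$r - -38455 = - \frac{2393}{2} - -38455 = - \frac{2393}{2} + 38455 = \frac{74517}{2}$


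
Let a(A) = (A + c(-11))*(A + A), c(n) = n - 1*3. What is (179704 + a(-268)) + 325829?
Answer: 656685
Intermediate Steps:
c(n) = -3 + n (c(n) = n - 3 = -3 + n)
a(A) = 2*A*(-14 + A) (a(A) = (A + (-3 - 11))*(A + A) = (A - 14)*(2*A) = (-14 + A)*(2*A) = 2*A*(-14 + A))
(179704 + a(-268)) + 325829 = (179704 + 2*(-268)*(-14 - 268)) + 325829 = (179704 + 2*(-268)*(-282)) + 325829 = (179704 + 151152) + 325829 = 330856 + 325829 = 656685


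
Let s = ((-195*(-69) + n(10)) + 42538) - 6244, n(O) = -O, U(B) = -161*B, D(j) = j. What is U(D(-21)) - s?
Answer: -46358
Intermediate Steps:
s = 49739 (s = ((-195*(-69) - 1*10) + 42538) - 6244 = ((13455 - 10) + 42538) - 6244 = (13445 + 42538) - 6244 = 55983 - 6244 = 49739)
U(D(-21)) - s = -161*(-21) - 1*49739 = 3381 - 49739 = -46358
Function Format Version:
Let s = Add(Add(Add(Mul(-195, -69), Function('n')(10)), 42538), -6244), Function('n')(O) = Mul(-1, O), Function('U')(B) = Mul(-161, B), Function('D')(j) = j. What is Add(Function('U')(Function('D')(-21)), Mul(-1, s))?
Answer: -46358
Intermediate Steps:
s = 49739 (s = Add(Add(Add(Mul(-195, -69), Mul(-1, 10)), 42538), -6244) = Add(Add(Add(13455, -10), 42538), -6244) = Add(Add(13445, 42538), -6244) = Add(55983, -6244) = 49739)
Add(Function('U')(Function('D')(-21)), Mul(-1, s)) = Add(Mul(-161, -21), Mul(-1, 49739)) = Add(3381, -49739) = -46358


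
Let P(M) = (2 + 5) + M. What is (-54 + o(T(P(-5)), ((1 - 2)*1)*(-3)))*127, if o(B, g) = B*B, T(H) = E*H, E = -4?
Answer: 1270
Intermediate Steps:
P(M) = 7 + M
T(H) = -4*H
o(B, g) = B²
(-54 + o(T(P(-5)), ((1 - 2)*1)*(-3)))*127 = (-54 + (-4*(7 - 5))²)*127 = (-54 + (-4*2)²)*127 = (-54 + (-8)²)*127 = (-54 + 64)*127 = 10*127 = 1270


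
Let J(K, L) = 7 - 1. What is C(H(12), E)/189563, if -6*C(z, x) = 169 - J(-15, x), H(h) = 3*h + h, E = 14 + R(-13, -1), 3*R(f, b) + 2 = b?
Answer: -163/1137378 ≈ -0.00014331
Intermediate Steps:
J(K, L) = 6
R(f, b) = -2/3 + b/3
E = 13 (E = 14 + (-2/3 + (1/3)*(-1)) = 14 + (-2/3 - 1/3) = 14 - 1 = 13)
H(h) = 4*h
C(z, x) = -163/6 (C(z, x) = -(169 - 1*6)/6 = -(169 - 6)/6 = -1/6*163 = -163/6)
C(H(12), E)/189563 = -163/6/189563 = -163/6*1/189563 = -163/1137378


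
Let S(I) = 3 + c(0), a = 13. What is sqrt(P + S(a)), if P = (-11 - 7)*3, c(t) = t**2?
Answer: I*sqrt(51) ≈ 7.1414*I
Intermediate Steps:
P = -54 (P = -18*3 = -54)
S(I) = 3 (S(I) = 3 + 0**2 = 3 + 0 = 3)
sqrt(P + S(a)) = sqrt(-54 + 3) = sqrt(-51) = I*sqrt(51)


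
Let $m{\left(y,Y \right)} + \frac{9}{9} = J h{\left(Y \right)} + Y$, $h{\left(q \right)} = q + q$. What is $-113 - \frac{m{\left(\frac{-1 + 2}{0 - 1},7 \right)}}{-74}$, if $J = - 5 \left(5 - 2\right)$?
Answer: $- \frac{4283}{37} \approx -115.76$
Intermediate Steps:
$h{\left(q \right)} = 2 q$
$J = -15$ ($J = \left(-5\right) 3 = -15$)
$m{\left(y,Y \right)} = -1 - 29 Y$ ($m{\left(y,Y \right)} = -1 + \left(- 15 \cdot 2 Y + Y\right) = -1 + \left(- 30 Y + Y\right) = -1 - 29 Y$)
$-113 - \frac{m{\left(\frac{-1 + 2}{0 - 1},7 \right)}}{-74} = -113 - \frac{-1 - 203}{-74} = -113 - \left(-1 - 203\right) \left(- \frac{1}{74}\right) = -113 - \left(-204\right) \left(- \frac{1}{74}\right) = -113 - \frac{102}{37} = - \frac{4283}{37}$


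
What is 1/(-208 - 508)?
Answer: -1/716 ≈ -0.0013966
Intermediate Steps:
1/(-208 - 508) = 1/(-716) = -1/716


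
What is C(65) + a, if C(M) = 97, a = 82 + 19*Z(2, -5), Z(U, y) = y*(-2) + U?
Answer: 407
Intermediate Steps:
Z(U, y) = U - 2*y (Z(U, y) = -2*y + U = U - 2*y)
a = 310 (a = 82 + 19*(2 - 2*(-5)) = 82 + 19*(2 + 10) = 82 + 19*12 = 82 + 228 = 310)
C(65) + a = 97 + 310 = 407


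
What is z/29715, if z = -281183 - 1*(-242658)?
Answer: -7705/5943 ≈ -1.2965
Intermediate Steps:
z = -38525 (z = -281183 + 242658 = -38525)
z/29715 = -38525/29715 = -38525*1/29715 = -7705/5943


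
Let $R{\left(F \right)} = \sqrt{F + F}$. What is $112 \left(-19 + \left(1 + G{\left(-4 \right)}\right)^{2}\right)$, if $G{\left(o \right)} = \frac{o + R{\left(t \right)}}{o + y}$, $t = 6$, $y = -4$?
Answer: $-1855 - 84 \sqrt{3} \approx -2000.5$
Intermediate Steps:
$R{\left(F \right)} = \sqrt{2} \sqrt{F}$ ($R{\left(F \right)} = \sqrt{2 F} = \sqrt{2} \sqrt{F}$)
$G{\left(o \right)} = \frac{o + 2 \sqrt{3}}{-4 + o}$ ($G{\left(o \right)} = \frac{o + \sqrt{2} \sqrt{6}}{o - 4} = \frac{o + 2 \sqrt{3}}{-4 + o}$)
$112 \left(-19 + \left(1 + G{\left(-4 \right)}\right)^{2}\right) = 112 \left(-19 + \left(1 + \frac{-4 + 2 \sqrt{3}}{-4 - 4}\right)^{2}\right) = 112 \left(-19 + \left(1 + \frac{-4 + 2 \sqrt{3}}{-8}\right)^{2}\right) = 112 \left(-19 + \left(1 - \frac{-4 + 2 \sqrt{3}}{8}\right)^{2}\right) = 112 \left(-19 + \left(1 + \left(\frac{1}{2} - \frac{\sqrt{3}}{4}\right)\right)^{2}\right) = 112 \left(-19 + \left(\frac{3}{2} - \frac{\sqrt{3}}{4}\right)^{2}\right) = -2128 + 112 \left(\frac{3}{2} - \frac{\sqrt{3}}{4}\right)^{2}$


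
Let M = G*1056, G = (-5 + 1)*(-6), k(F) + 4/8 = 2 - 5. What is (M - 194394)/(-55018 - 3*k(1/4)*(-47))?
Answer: 338100/111023 ≈ 3.0453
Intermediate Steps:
k(F) = -7/2 (k(F) = -1/2 + (2 - 5) = -1/2 - 3 = -7/2)
G = 24 (G = -4*(-6) = 24)
M = 25344 (M = 24*1056 = 25344)
(M - 194394)/(-55018 - 3*k(1/4)*(-47)) = (25344 - 194394)/(-55018 - 3*(-7/2)*(-47)) = -169050/(-55018 + (21/2)*(-47)) = -169050/(-55018 - 987/2) = -169050/(-111023/2) = -169050*(-2/111023) = 338100/111023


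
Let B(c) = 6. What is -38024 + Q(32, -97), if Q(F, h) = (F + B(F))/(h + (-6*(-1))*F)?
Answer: -190118/5 ≈ -38024.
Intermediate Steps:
Q(F, h) = (6 + F)/(h + 6*F) (Q(F, h) = (F + 6)/(h + (-6*(-1))*F) = (6 + F)/(h + 6*F))
-38024 + Q(32, -97) = -38024 + (6 + 32)/(-97 + 6*32) = -38024 + 38/(-97 + 192) = -38024 + 38/95 = -38024 + (1/95)*38 = -38024 + ⅖ = -190118/5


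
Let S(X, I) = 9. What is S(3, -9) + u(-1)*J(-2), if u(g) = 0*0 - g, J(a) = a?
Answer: 7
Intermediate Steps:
u(g) = -g (u(g) = 0 - g = -g)
S(3, -9) + u(-1)*J(-2) = 9 - 1*(-1)*(-2) = 9 + 1*(-2) = 9 - 2 = 7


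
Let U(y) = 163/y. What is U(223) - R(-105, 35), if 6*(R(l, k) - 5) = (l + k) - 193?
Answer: 52937/1338 ≈ 39.564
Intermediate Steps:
R(l, k) = -163/6 + k/6 + l/6 (R(l, k) = 5 + ((l + k) - 193)/6 = 5 + ((k + l) - 193)/6 = 5 + (-193 + k + l)/6 = 5 + (-193/6 + k/6 + l/6) = -163/6 + k/6 + l/6)
U(223) - R(-105, 35) = 163/223 - (-163/6 + (⅙)*35 + (⅙)*(-105)) = 163*(1/223) - (-163/6 + 35/6 - 35/2) = 163/223 - 1*(-233/6) = 163/223 + 233/6 = 52937/1338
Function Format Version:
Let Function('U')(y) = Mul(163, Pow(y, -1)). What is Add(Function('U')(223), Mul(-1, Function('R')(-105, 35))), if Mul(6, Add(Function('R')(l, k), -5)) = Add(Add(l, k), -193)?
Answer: Rational(52937, 1338) ≈ 39.564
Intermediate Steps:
Function('R')(l, k) = Add(Rational(-163, 6), Mul(Rational(1, 6), k), Mul(Rational(1, 6), l)) (Function('R')(l, k) = Add(5, Mul(Rational(1, 6), Add(Add(l, k), -193))) = Add(5, Mul(Rational(1, 6), Add(Add(k, l), -193))) = Add(5, Mul(Rational(1, 6), Add(-193, k, l))) = Add(5, Add(Rational(-193, 6), Mul(Rational(1, 6), k), Mul(Rational(1, 6), l))) = Add(Rational(-163, 6), Mul(Rational(1, 6), k), Mul(Rational(1, 6), l)))
Add(Function('U')(223), Mul(-1, Function('R')(-105, 35))) = Add(Mul(163, Pow(223, -1)), Mul(-1, Add(Rational(-163, 6), Mul(Rational(1, 6), 35), Mul(Rational(1, 6), -105)))) = Add(Mul(163, Rational(1, 223)), Mul(-1, Add(Rational(-163, 6), Rational(35, 6), Rational(-35, 2)))) = Add(Rational(163, 223), Mul(-1, Rational(-233, 6))) = Add(Rational(163, 223), Rational(233, 6)) = Rational(52937, 1338)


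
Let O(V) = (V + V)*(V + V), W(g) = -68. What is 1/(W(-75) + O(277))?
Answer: 1/306848 ≈ 3.2589e-6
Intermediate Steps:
O(V) = 4*V² (O(V) = (2*V)*(2*V) = 4*V²)
1/(W(-75) + O(277)) = 1/(-68 + 4*277²) = 1/(-68 + 4*76729) = 1/(-68 + 306916) = 1/306848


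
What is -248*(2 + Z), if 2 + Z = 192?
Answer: -47616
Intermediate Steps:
Z = 190 (Z = -2 + 192 = 190)
-248*(2 + Z) = -248*(2 + 190) = -248*192 = -47616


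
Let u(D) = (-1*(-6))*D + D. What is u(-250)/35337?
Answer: -1750/35337 ≈ -0.049523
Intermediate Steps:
u(D) = 7*D (u(D) = 6*D + D = 7*D)
u(-250)/35337 = (7*(-250))/35337 = -1750*1/35337 = -1750/35337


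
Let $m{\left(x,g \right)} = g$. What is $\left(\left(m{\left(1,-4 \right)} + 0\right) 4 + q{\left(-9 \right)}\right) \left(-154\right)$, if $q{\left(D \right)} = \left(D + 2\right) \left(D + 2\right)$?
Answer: $-5082$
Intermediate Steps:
$q{\left(D \right)} = \left(2 + D\right)^{2}$ ($q{\left(D \right)} = \left(2 + D\right) \left(2 + D\right) = \left(2 + D\right)^{2}$)
$\left(\left(m{\left(1,-4 \right)} + 0\right) 4 + q{\left(-9 \right)}\right) \left(-154\right) = \left(\left(-4 + 0\right) 4 + \left(2 - 9\right)^{2}\right) \left(-154\right) = \left(\left(-4\right) 4 + \left(-7\right)^{2}\right) \left(-154\right) = \left(-16 + 49\right) \left(-154\right) = 33 \left(-154\right) = -5082$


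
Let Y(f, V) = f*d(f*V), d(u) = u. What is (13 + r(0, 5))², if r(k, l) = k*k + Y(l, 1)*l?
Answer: 19044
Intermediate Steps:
Y(f, V) = V*f² (Y(f, V) = f*(f*V) = f*(V*f) = V*f²)
r(k, l) = k² + l³ (r(k, l) = k*k + (1*l²)*l = k² + l²*l = k² + l³)
(13 + r(0, 5))² = (13 + (0² + 5³))² = (13 + (0 + 125))² = (13 + 125)² = 138² = 19044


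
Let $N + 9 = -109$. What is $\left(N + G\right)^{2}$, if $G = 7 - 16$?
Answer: $16129$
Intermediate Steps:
$N = -118$ ($N = -9 - 109 = -118$)
$G = -9$ ($G = 7 - 16 = -9$)
$\left(N + G\right)^{2} = \left(-118 - 9\right)^{2} = \left(-127\right)^{2} = 16129$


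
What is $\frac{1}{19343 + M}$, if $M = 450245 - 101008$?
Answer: $\frac{1}{368580} \approx 2.7131 \cdot 10^{-6}$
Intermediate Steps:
$M = 349237$ ($M = 450245 - 101008 = 349237$)
$\frac{1}{19343 + M} = \frac{1}{19343 + 349237} = \frac{1}{368580}$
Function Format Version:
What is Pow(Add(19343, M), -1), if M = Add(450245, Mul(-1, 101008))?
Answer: Rational(1, 368580) ≈ 2.7131e-6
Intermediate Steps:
M = 349237 (M = Add(450245, -101008) = 349237)
Pow(Add(19343, M), -1) = Pow(Add(19343, 349237), -1) = Pow(368580, -1) = Rational(1, 368580)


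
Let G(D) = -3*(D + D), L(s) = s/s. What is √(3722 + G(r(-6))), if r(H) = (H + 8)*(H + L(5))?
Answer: √3782 ≈ 61.498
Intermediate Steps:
L(s) = 1
r(H) = (1 + H)*(8 + H) (r(H) = (H + 8)*(H + 1) = (8 + H)*(1 + H) = (1 + H)*(8 + H))
G(D) = -6*D
√(3722 + G(r(-6))) = √(3722 - 6*(8 + (-6)² + 9*(-6))) = √(3722 - 6*(8 + 36 - 54)) = √(3722 - 6*(-10)) = √(3722 + 60) = √3782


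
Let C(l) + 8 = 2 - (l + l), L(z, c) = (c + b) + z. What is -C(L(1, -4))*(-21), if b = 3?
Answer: -126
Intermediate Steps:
L(z, c) = 3 + c + z (L(z, c) = (c + 3) + z = (3 + c) + z = 3 + c + z)
C(l) = -6 - 2*l (C(l) = -8 + (2 - (l + l)) = -8 + (2 - 2*l) = -6 - 2*l)
-C(L(1, -4))*(-21) = -(-6 - 2*(3 - 4 + 1))*(-21) = -(-6 - 2*0)*(-21) = -(-6 + 0)*(-21) = -1*(-6)*(-21) = 6*(-21) = -126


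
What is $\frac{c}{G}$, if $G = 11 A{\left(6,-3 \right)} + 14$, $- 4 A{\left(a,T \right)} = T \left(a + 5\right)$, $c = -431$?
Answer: $- \frac{1724}{419} \approx -4.1146$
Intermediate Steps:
$A{\left(a,T \right)} = - \frac{T \left(5 + a\right)}{4}$ ($A{\left(a,T \right)} = - \frac{T \left(a + 5\right)}{4} = - \frac{T \left(5 + a\right)}{4}$)
$G = \frac{419}{4}$ ($G = 11 \left(\left(- \frac{1}{4}\right) \left(-3\right) \left(5 + 6\right)\right) + 14 = 11 \left(\left(- \frac{1}{4}\right) \left(-3\right) 11\right) + 14 = 11 \cdot \frac{33}{4} + 14 = \frac{363}{4} + 14 = \frac{419}{4} \approx 104.75$)
$\frac{c}{G} = - \frac{431}{\frac{419}{4}} = \left(-431\right) \frac{4}{419} = - \frac{1724}{419}$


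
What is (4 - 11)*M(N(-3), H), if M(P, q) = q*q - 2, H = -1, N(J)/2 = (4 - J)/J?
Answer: 7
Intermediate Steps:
N(J) = 2*(4 - J)/J (N(J) = 2*((4 - J)/J) = 2*(4 - J)/J)
M(P, q) = -2 + q² (M(P, q) = q² - 2 = -2 + q²)
(4 - 11)*M(N(-3), H) = (4 - 11)*(-2 + (-1)²) = -7*(-2 + 1) = -7*(-1) = 7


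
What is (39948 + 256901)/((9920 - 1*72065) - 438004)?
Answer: -296849/500149 ≈ -0.59352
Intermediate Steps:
(39948 + 256901)/((9920 - 1*72065) - 438004) = 296849/((9920 - 72065) - 438004) = 296849/(-62145 - 438004) = 296849/(-500149) = 296849*(-1/500149) = -296849/500149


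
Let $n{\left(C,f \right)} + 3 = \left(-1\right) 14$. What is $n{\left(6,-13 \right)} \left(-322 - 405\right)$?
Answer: $12359$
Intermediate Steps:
$n{\left(C,f \right)} = -17$ ($n{\left(C,f \right)} = -3 - 14 = -17$)
$n{\left(6,-13 \right)} \left(-322 - 405\right) = - 17 \left(-322 - 405\right) = \left(-17\right) \left(-727\right) = 12359$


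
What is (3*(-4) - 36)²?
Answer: 2304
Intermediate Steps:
(3*(-4) - 36)² = (-12 - 36)² = (-48)² = 2304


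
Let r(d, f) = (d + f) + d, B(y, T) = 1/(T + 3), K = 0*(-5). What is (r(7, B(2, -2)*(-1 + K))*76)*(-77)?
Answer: -76076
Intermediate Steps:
K = 0
B(y, T) = 1/(3 + T)
r(d, f) = f + 2*d
(r(7, B(2, -2)*(-1 + K))*76)*(-77) = (((-1 + 0)/(3 - 2) + 2*7)*76)*(-77) = ((-1/1 + 14)*76)*(-77) = ((1*(-1) + 14)*76)*(-77) = ((-1 + 14)*76)*(-77) = (13*76)*(-77) = 988*(-77) = -76076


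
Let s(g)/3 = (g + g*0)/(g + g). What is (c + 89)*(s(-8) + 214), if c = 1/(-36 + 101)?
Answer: 1246883/65 ≈ 19183.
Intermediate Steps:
c = 1/65 ≈ 0.015385
s(g) = 3/2 (s(g) = 3*((g + g*0)/(g + g)) = 3*((g + 0)/((2*g))) = 3*(g*(1/(2*g))) = 3*(½) = 3/2)
(c + 89)*(s(-8) + 214) = (1/65 + 89)*(3/2 + 214) = (5786/65)*(431/2) = 1246883/65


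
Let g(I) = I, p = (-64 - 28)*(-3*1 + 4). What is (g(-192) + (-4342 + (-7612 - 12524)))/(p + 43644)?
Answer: -12335/21776 ≈ -0.56645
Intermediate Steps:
p = -92 (p = -92*(-3 + 4) = -92*1 = -92)
(g(-192) + (-4342 + (-7612 - 12524)))/(p + 43644) = (-192 + (-4342 + (-7612 - 12524)))/(-92 + 43644) = (-192 + (-4342 - 20136))/43552 = (-192 - 24478)*(1/43552) = -24670*1/43552 = -12335/21776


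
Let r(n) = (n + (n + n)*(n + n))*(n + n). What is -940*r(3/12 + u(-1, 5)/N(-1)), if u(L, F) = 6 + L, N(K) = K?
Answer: 763515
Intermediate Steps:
r(n) = 2*n*(n + 4*n²) (r(n) = (n + (2*n)*(2*n))*(2*n) = (n + 4*n²)*(2*n) = 2*n*(n + 4*n²))
-940*r(3/12 + u(-1, 5)/N(-1)) = -940*(3/12 + (6 - 1)/(-1))²*(2 + 8*(3/12 + (6 - 1)/(-1))) = -940*(3*(1/12) + 5*(-1))²*(2 + 8*(3*(1/12) + 5*(-1))) = -940*(¼ - 5)²*(2 + 8*(¼ - 5)) = -940*(-19/4)²*(2 + 8*(-19/4)) = -84835*(2 - 38)/4 = -84835*(-36)/4 = -940*(-3249/4) = 763515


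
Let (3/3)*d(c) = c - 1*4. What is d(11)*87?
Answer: 609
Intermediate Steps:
d(c) = -4 + c (d(c) = c - 1*4 = c - 4 = -4 + c)
d(11)*87 = (-4 + 11)*87 = 7*87 = 609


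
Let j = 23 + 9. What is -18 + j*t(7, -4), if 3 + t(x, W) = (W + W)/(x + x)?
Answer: -926/7 ≈ -132.29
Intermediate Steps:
t(x, W) = -3 + W/x (t(x, W) = -3 + (W + W)/(x + x) = -3 + (2*W)/((2*x)) = -3 + (2*W)*(1/(2*x)) = -3 + W/x)
j = 32
-18 + j*t(7, -4) = -18 + 32*(-3 - 4/7) = -18 + 32*(-25/7) = -18 - 800/7 = -926/7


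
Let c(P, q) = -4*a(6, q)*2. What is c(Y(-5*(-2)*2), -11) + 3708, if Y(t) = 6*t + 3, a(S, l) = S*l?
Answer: 4236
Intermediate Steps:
Y(t) = 3 + 6*t
c(P, q) = -48*q (c(P, q) = -24*q*2 = -48*q)
c(Y(-5*(-2)*2), -11) + 3708 = -48*(-11) + 3708 = 528 + 3708 = 4236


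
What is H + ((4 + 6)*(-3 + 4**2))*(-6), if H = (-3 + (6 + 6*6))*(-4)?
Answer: -936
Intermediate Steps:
H = -156 (H = (-3 + (6 + 36))*(-4) = (-3 + 42)*(-4) = 39*(-4) = -156)
H + ((4 + 6)*(-3 + 4**2))*(-6) = -156 + ((4 + 6)*(-3 + 4**2))*(-6) = -156 + (10*(-3 + 16))*(-6) = -156 + (10*13)*(-6) = -156 + 130*(-6) = -156 - 780 = -936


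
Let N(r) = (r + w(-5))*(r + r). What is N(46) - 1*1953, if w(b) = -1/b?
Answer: 11487/5 ≈ 2297.4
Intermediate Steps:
N(r) = 2*r*(⅕ + r) (N(r) = (r - 1/(-5))*(r + r) = (r - 1*(-⅕))*(2*r) = (r + ⅕)*(2*r) = (⅕ + r)*(2*r) = 2*r*(⅕ + r))
N(46) - 1*1953 = (⅖)*46*(1 + 5*46) - 1*1953 = (⅖)*46*(1 + 230) - 1953 = (⅖)*46*231 - 1953 = 21252/5 - 1953 = 11487/5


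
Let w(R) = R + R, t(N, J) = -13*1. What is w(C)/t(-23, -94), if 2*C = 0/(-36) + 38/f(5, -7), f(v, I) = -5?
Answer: 38/65 ≈ 0.58462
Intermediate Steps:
t(N, J) = -13
C = -19/5 (C = (0/(-36) + 38/(-5))/2 = (0*(-1/36) + 38*(-⅕))/2 = (0 - 38/5)/2 = (½)*(-38/5) = -19/5 ≈ -3.8000)
w(R) = 2*R
w(C)/t(-23, -94) = (2*(-19/5))/(-13) = -38/5*(-1/13) = 38/65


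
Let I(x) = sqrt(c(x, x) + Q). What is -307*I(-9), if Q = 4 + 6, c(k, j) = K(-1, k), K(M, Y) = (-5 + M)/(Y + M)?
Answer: -307*sqrt(265)/5 ≈ -999.52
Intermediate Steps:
K(M, Y) = (-5 + M)/(M + Y)
c(k, j) = -6/(-1 + k) (c(k, j) = (-5 - 1)/(-1 + k) = -6/(-1 + k))
Q = 10
I(x) = sqrt(10 - 6/(-1 + x)) (I(x) = sqrt(-6/(-1 + x) + 10) = sqrt(10 - 6/(-1 + x)))
-307*I(-9) = -307*sqrt(10 - 6/(-1 - 9)) = -307*sqrt(10 - 6/(-10)) = -307*sqrt(10 - 6*(-1/10)) = -307*sqrt(10 + 3/5) = -307*sqrt(265)/5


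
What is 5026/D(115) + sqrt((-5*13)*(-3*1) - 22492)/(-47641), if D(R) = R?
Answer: 5026/115 - I*sqrt(22297)/47641 ≈ 43.704 - 0.0031343*I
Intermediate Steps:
5026/D(115) + sqrt((-5*13)*(-3*1) - 22492)/(-47641) = 5026/115 + sqrt((-5*13)*(-3*1) - 22492)/(-47641) = 5026*(1/115) + sqrt(-65*(-3) - 22492)*(-1/47641) = 5026/115 + sqrt(195 - 22492)*(-1/47641) = 5026/115 + sqrt(-22297)*(-1/47641) = 5026/115 + (I*sqrt(22297))*(-1/47641) = 5026/115 - I*sqrt(22297)/47641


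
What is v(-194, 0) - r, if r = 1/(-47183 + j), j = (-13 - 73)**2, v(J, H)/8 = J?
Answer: -61749423/39787 ≈ -1552.0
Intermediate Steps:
v(J, H) = 8*J
j = 7396 (j = (-86)**2 = 7396)
r = -1/39787 (r = 1/(-47183 + 7396) = 1/(-39787) = -1/39787 ≈ -2.5134e-5)
v(-194, 0) - r = 8*(-194) - 1*(-1/39787) = -1552 + 1/39787 = -61749423/39787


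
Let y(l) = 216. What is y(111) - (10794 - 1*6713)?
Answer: -3865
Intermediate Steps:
y(111) - (10794 - 1*6713) = 216 - (10794 - 1*6713) = 216 - (10794 - 6713) = 216 - 1*4081 = 216 - 4081 = -3865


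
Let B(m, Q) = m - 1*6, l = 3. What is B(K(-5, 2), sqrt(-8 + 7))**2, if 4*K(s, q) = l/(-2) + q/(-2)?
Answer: 2809/64 ≈ 43.891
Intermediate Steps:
K(s, q) = -3/8 - q/8 (K(s, q) = (3/(-2) + q/(-2))/4 = (3*(-1/2) + q*(-1/2))/4 = (-3/2 - q/2)/4 = -3/8 - q/8)
B(m, Q) = -6 + m (B(m, Q) = m - 6 = -6 + m)
B(K(-5, 2), sqrt(-8 + 7))**2 = (-6 + (-3/8 - 1/8*2))**2 = (-6 + (-3/8 - 1/4))**2 = (-6 - 5/8)**2 = (-53/8)**2 = 2809/64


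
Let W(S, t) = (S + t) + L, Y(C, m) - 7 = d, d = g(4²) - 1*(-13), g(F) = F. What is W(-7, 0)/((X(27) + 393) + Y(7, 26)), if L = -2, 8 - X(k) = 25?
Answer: -9/412 ≈ -0.021845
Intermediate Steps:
X(k) = -17 (X(k) = 8 - 1*25 = 8 - 25 = -17)
d = 29 (d = 4² - 1*(-13) = 16 + 13 = 29)
Y(C, m) = 36 (Y(C, m) = 7 + 29 = 36)
W(S, t) = -2 + S + t (W(S, t) = (S + t) - 2 = -2 + S + t)
W(-7, 0)/((X(27) + 393) + Y(7, 26)) = (-2 - 7 + 0)/((-17 + 393) + 36) = -9/(376 + 36) = -9/412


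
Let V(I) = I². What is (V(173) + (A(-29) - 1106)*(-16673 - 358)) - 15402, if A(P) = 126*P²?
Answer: -1785856133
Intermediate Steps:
(V(173) + (A(-29) - 1106)*(-16673 - 358)) - 15402 = (173² + (126*(-29)² - 1106)*(-16673 - 358)) - 15402 = (29929 + (126*841 - 1106)*(-17031)) - 15402 = (29929 + (105966 - 1106)*(-17031)) - 15402 = (29929 + 104860*(-17031)) - 15402 = (29929 - 1785870660) - 15402 = -1785840731 - 15402 = -1785856133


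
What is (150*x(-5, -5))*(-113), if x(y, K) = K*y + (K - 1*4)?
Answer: -271200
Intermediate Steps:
x(y, K) = -4 + K + K*y (x(y, K) = K*y + (K - 4) = K*y + (-4 + K) = -4 + K + K*y)
(150*x(-5, -5))*(-113) = (150*(-4 - 5 - 5*(-5)))*(-113) = (150*(-4 - 5 + 25))*(-113) = (150*16)*(-113) = 2400*(-113) = -271200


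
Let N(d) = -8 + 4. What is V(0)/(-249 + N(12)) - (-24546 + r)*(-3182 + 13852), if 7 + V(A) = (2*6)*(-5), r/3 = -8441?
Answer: 134621864257/253 ≈ 5.3210e+8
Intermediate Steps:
r = -25323 (r = 3*(-8441) = -25323)
N(d) = -4
V(A) = -67 (V(A) = -7 + (2*6)*(-5) = -7 + 12*(-5) = -7 - 60 = -67)
V(0)/(-249 + N(12)) - (-24546 + r)*(-3182 + 13852) = -67/(-249 - 4) - (-24546 - 25323)*(-3182 + 13852) = -67/(-253) - (-49869)*10670 = -67*(-1/253) - 1*(-532102230) = 67/253 + 532102230 = 134621864257/253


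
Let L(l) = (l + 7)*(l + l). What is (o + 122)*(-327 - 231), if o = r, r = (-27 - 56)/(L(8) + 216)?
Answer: -5166057/76 ≈ -67974.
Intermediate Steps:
L(l) = 2*l*(7 + l) (L(l) = (7 + l)*(2*l) = 2*l*(7 + l))
r = -83/456 (r = (-27 - 56)/(2*8*(7 + 8) + 216) = -83/(2*8*15 + 216) = -83/(240 + 216) = -83/456 ≈ -0.18202)
o = -83/456 ≈ -0.18202
(o + 122)*(-327 - 231) = (-83/456 + 122)*(-327 - 231) = (55549/456)*(-558) = -5166057/76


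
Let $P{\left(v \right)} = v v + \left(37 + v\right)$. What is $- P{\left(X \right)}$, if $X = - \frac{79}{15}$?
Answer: $- \frac{13381}{225} \approx -59.471$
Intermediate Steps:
$X = - \frac{79}{15}$ ($X = \left(-79\right) \frac{1}{15} = - \frac{79}{15} \approx -5.2667$)
$P{\left(v \right)} = 37 + v + v^{2}$ ($P{\left(v \right)} = v^{2} + \left(37 + v\right) = 37 + v + v^{2}$)
$- P{\left(X \right)} = - (37 - \frac{79}{15} + \left(- \frac{79}{15}\right)^{2}) = - (37 - \frac{79}{15} + \frac{6241}{225}) = \left(-1\right) \frac{13381}{225} = - \frac{13381}{225}$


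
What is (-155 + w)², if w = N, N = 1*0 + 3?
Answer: 23104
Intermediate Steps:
N = 3 (N = 0 + 3 = 3)
w = 3
(-155 + w)² = (-155 + 3)² = (-152)² = 23104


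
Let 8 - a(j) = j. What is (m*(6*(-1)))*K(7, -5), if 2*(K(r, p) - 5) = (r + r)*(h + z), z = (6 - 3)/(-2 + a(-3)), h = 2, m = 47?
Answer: -6016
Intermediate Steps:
a(j) = 8 - j
z = ⅓ (z = (6 - 3)/(-2 + (8 - 1*(-3))) = 3/(-2 + (8 + 3)) = 3/(-2 + 11) = 3/9 = 3*(⅑) = ⅓ ≈ 0.33333)
K(r, p) = 5 + 7*r/3 (K(r, p) = 5 + ((r + r)*(2 + ⅓))/2 = 5 + ((2*r)*(7/3))/2 = 5 + (14*r/3)/2 = 5 + 7*r/3)
(m*(6*(-1)))*K(7, -5) = (47*(6*(-1)))*(5 + (7/3)*7) = (47*(-6))*(5 + 49/3) = -282*64/3 = -6016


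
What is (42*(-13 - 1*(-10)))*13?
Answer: -1638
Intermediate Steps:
(42*(-13 - 1*(-10)))*13 = (42*(-13 + 10))*13 = (42*(-3))*13 = -126*13 = -1638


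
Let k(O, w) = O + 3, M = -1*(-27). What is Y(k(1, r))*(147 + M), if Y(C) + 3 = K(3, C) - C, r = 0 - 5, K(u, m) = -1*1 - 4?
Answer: -2088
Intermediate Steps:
M = 27
K(u, m) = -5 (K(u, m) = -1 - 4 = -5)
r = -5
k(O, w) = 3 + O
Y(C) = -8 - C (Y(C) = -3 + (-5 - C) = -8 - C)
Y(k(1, r))*(147 + M) = (-8 - (3 + 1))*(147 + 27) = (-8 - 1*4)*174 = (-8 - 4)*174 = -12*174 = -2088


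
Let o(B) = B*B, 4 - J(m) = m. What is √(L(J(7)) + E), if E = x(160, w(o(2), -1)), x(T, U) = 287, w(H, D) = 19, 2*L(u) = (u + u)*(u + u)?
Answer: √305 ≈ 17.464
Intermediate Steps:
J(m) = 4 - m
o(B) = B²
L(u) = 2*u² (L(u) = ((u + u)*(u + u))/2 = ((2*u)*(2*u))/2 = (4*u²)/2 = 2*u²)
E = 287
√(L(J(7)) + E) = √(2*(4 - 1*7)² + 287) = √(2*(4 - 7)² + 287) = √(2*(-3)² + 287) = √(2*9 + 287) = √(18 + 287) = √305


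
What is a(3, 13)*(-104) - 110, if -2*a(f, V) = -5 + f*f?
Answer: 98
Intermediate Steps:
a(f, V) = 5/2 - f**2/2 (a(f, V) = -(-5 + f*f)/2 = -(-5 + f**2)/2 = 5/2 - f**2/2)
a(3, 13)*(-104) - 110 = (5/2 - 1/2*3**2)*(-104) - 110 = (5/2 - 1/2*9)*(-104) - 110 = (5/2 - 9/2)*(-104) - 110 = -2*(-104) - 110 = 208 - 110 = 98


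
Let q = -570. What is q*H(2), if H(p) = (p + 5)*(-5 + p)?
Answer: 11970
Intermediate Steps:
H(p) = (-5 + p)*(5 + p) (H(p) = (5 + p)*(-5 + p) = (-5 + p)*(5 + p))
q*H(2) = -570*(-25 + 2**2) = -570*(-25 + 4) = -570*(-21) = 11970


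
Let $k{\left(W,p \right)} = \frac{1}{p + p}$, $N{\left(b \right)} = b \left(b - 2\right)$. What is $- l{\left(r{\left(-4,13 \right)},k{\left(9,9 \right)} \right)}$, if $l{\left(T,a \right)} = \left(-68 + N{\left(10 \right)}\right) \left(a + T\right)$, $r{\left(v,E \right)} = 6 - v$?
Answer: $- \frac{362}{3} \approx -120.67$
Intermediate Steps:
$N{\left(b \right)} = b \left(-2 + b\right)$
$k{\left(W,p \right)} = \frac{1}{2 p}$
$l{\left(T,a \right)} = 12 T + 12 a$ ($l{\left(T,a \right)} = \left(-68 + 10 \left(-2 + 10\right)\right) \left(a + T\right) = \left(-68 + 10 \cdot 8\right) \left(T + a\right) = \left(-68 + 80\right) \left(T + a\right) = 12 \left(T + a\right) = 12 T + 12 a$)
$- l{\left(r{\left(-4,13 \right)},k{\left(9,9 \right)} \right)} = - (12 \left(6 - -4\right) + 12 \frac{1}{2 \cdot 9}) = - (12 \left(6 + 4\right) + 12 \cdot \frac{1}{2} \cdot \frac{1}{9}) = - (12 \cdot 10 + 12 \cdot \frac{1}{18}) = - (120 + \frac{2}{3}) = \left(-1\right) \frac{362}{3} = - \frac{362}{3}$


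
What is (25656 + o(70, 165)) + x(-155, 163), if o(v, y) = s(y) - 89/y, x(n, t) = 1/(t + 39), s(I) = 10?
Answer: 855429967/33330 ≈ 25665.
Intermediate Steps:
x(n, t) = 1/(39 + t)
o(v, y) = 10 - 89/y
(25656 + o(70, 165)) + x(-155, 163) = (25656 + (10 - 89/165)) + 1/(39 + 163) = (25656 + (10 - 89*1/165)) + 1/202 = (25656 + (10 - 89/165)) + 1/202 = (25656 + 1561/165) + 1/202 = 4234801/165 + 1/202 = 855429967/33330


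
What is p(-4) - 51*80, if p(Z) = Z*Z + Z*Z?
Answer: -4048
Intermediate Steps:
p(Z) = 2*Z² (p(Z) = Z² + Z² = 2*Z²)
p(-4) - 51*80 = 2*(-4)² - 51*80 = 2*16 - 4080 = 32 - 4080 = -4048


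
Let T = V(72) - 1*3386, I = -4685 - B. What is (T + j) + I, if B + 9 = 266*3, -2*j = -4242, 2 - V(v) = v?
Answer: -6809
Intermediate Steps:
V(v) = 2 - v
j = 2121 (j = -½*(-4242) = 2121)
B = 789 (B = -9 + 266*3 = -9 + 798 = 789)
I = -5474 (I = -4685 - 1*789 = -4685 - 789 = -5474)
T = -3456 (T = (2 - 1*72) - 1*3386 = (2 - 72) - 3386 = -70 - 3386 = -3456)
(T + j) + I = (-3456 + 2121) - 5474 = -1335 - 5474 = -6809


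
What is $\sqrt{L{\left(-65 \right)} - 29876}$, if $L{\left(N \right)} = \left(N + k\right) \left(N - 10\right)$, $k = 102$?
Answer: $i \sqrt{32651} \approx 180.7 i$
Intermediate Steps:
$L{\left(N \right)} = \left(-10 + N\right) \left(102 + N\right)$ ($L{\left(N \right)} = \left(N + 102\right) \left(N - 10\right) = \left(102 + N\right) \left(-10 + N\right) = \left(-10 + N\right) \left(102 + N\right)$)
$\sqrt{L{\left(-65 \right)} - 29876} = \sqrt{\left(-1020 + \left(-65\right)^{2} + 92 \left(-65\right)\right) - 29876} = \sqrt{\left(-1020 + 4225 - 5980\right) - 29876} = \sqrt{-2775 - 29876} = \sqrt{-32651} = i \sqrt{32651}$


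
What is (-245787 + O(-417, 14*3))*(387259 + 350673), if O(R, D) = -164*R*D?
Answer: 1938185039388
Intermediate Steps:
O(R, D) = -164*D*R
(-245787 + O(-417, 14*3))*(387259 + 350673) = (-245787 - 164*14*3*(-417))*(387259 + 350673) = (-245787 - 164*42*(-417))*737932 = (-245787 + 2872296)*737932 = 2626509*737932 = 1938185039388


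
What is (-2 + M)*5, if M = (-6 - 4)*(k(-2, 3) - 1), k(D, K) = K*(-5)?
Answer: 790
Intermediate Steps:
k(D, K) = -5*K
M = 160 (M = (-6 - 4)*(-5*3 - 1) = -10*(-15 - 1) = -10*(-16) = 160)
(-2 + M)*5 = (-2 + 160)*5 = 158*5 = 790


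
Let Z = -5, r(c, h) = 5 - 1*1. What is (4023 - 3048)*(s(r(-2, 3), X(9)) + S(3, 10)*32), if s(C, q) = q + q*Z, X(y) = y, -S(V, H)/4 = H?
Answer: -1283100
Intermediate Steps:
r(c, h) = 4 (r(c, h) = 5 - 1 = 4)
S(V, H) = -4*H
s(C, q) = -4*q (s(C, q) = q + q*(-5) = q - 5*q = -4*q)
(4023 - 3048)*(s(r(-2, 3), X(9)) + S(3, 10)*32) = (4023 - 3048)*(-4*9 - 4*10*32) = 975*(-36 - 40*32) = 975*(-36 - 1280) = 975*(-1316) = -1283100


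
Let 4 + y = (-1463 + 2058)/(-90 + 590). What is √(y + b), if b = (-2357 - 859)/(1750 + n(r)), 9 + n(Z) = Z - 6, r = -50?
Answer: I*√53588729/3370 ≈ 2.1722*I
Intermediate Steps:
n(Z) = -15 + Z (n(Z) = -9 + (Z - 6) = -9 + (-6 + Z) = -15 + Z)
b = -3216/1685 (b = (-2357 - 859)/(1750 + (-15 - 50)) = -3216/(1750 - 65) = -3216/1685 ≈ -1.9086)
y = -281/100 (y = -4 + (-1463 + 2058)/(-90 + 590) = -4 + 595/500 = -4 + 595*(1/500) = -4 + 119/100 = -281/100 ≈ -2.8100)
√(y + b) = √(-281/100 - 3216/1685) = √(-159017/33700) = I*√53588729/3370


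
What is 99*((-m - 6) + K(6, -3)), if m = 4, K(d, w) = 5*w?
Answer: -2475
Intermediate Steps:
99*((-m - 6) + K(6, -3)) = 99*((-1*4 - 6) + 5*(-3)) = 99*((-4 - 6) - 15) = 99*(-10 - 15) = 99*(-25) = -2475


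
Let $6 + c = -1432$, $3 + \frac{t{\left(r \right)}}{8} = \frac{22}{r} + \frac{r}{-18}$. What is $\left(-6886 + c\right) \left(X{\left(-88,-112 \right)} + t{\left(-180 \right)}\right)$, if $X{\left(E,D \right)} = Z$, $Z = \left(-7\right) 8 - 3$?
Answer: $\frac{1489996}{45} \approx 33111.0$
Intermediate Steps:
$t{\left(r \right)} = -24 + \frac{176}{r} - \frac{4 r}{9}$ ($t{\left(r \right)} = -24 + 8 \left(\frac{22}{r} + \frac{r}{-18}\right) = -24 + 8 \left(\frac{22}{r} + r \left(- \frac{1}{18}\right)\right) = -24 + 8 \left(\frac{22}{r} - \frac{r}{18}\right) = -24 - \left(- \frac{176}{r} + \frac{4 r}{9}\right) = -24 + \frac{176}{r} - \frac{4 r}{9}$)
$c = -1438$ ($c = -6 - 1432 = -1438$)
$Z = -59$ ($Z = -56 - 3 = -59$)
$X{\left(E,D \right)} = -59$
$\left(-6886 + c\right) \left(X{\left(-88,-112 \right)} + t{\left(-180 \right)}\right) = \left(-6886 - 1438\right) \left(-59 - \left(-56 + \frac{44}{45}\right)\right) = - 8324 \left(-59 + \left(-24 + 176 \left(- \frac{1}{180}\right) + 80\right)\right) = - 8324 \left(-59 - - \frac{2476}{45}\right) = - 8324 \left(-59 + \frac{2476}{45}\right) = \left(-8324\right) \left(- \frac{179}{45}\right) = \frac{1489996}{45}$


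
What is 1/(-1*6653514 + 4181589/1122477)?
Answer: -374159/2489470750863 ≈ -1.5030e-7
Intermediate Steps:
1/(-1*6653514 + 4181589/1122477) = 1/(-6653514 + 4181589*(1/1122477)) = 1/(-6653514 + 1393863/374159) = 1/(-2489470750863/374159) = -374159/2489470750863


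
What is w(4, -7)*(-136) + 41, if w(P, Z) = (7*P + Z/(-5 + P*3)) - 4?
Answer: -3087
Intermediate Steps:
w(P, Z) = -4 + 7*P + Z/(-5 + 3*P) (w(P, Z) = (7*P + Z/(-5 + 3*P)) - 4 = -4 + 7*P + Z/(-5 + 3*P))
w(4, -7)*(-136) + 41 = ((20 - 7 - 47*4 + 21*4**2)/(-5 + 3*4))*(-136) + 41 = ((20 - 7 - 188 + 21*16)/(-5 + 12))*(-136) + 41 = ((20 - 7 - 188 + 336)/7)*(-136) + 41 = ((1/7)*161)*(-136) + 41 = 23*(-136) + 41 = -3128 + 41 = -3087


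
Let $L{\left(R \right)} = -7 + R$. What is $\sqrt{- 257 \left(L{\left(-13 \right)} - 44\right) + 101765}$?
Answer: $\sqrt{118213} \approx 343.82$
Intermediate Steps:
$\sqrt{- 257 \left(L{\left(-13 \right)} - 44\right) + 101765} = \sqrt{- 257 \left(\left(-7 - 13\right) - 44\right) + 101765} = \sqrt{- 257 \left(-20 - 44\right) + 101765} = \sqrt{\left(-257\right) \left(-64\right) + 101765} = \sqrt{16448 + 101765} = \sqrt{118213}$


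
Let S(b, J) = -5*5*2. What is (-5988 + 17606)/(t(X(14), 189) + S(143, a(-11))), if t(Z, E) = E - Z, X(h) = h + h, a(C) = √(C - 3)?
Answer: 314/3 ≈ 104.67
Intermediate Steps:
a(C) = √(-3 + C)
X(h) = 2*h
S(b, J) = -50 (S(b, J) = -25*2 = -50)
(-5988 + 17606)/(t(X(14), 189) + S(143, a(-11))) = (-5988 + 17606)/((189 - 2*14) - 50) = 11618/((189 - 1*28) - 50) = 11618/((189 - 28) - 50) = 11618/(161 - 50) = 11618/111 = 11618*(1/111) = 314/3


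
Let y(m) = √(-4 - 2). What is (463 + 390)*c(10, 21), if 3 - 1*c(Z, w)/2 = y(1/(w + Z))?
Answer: 5118 - 1706*I*√6 ≈ 5118.0 - 4178.8*I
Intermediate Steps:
y(m) = I*√6 (y(m) = √(-6) = I*√6)
c(Z, w) = 6 - 2*I*√6
(463 + 390)*c(10, 21) = (463 + 390)*(6 - 2*I*√6) = 853*(6 - 2*I*√6) = 5118 - 1706*I*√6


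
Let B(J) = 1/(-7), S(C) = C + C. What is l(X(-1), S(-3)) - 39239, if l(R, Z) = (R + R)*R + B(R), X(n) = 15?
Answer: -271524/7 ≈ -38789.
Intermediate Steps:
S(C) = 2*C
B(J) = -⅐
l(R, Z) = -⅐ + 2*R² (l(R, Z) = (R + R)*R - ⅐ = (2*R)*R - ⅐ = 2*R² - ⅐ = -⅐ + 2*R²)
l(X(-1), S(-3)) - 39239 = (-⅐ + 2*15²) - 39239 = (-⅐ + 2*225) - 39239 = (-⅐ + 450) - 39239 = 3149/7 - 39239 = -271524/7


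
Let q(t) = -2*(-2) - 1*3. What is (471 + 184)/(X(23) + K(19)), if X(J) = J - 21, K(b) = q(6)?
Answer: 655/3 ≈ 218.33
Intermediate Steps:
q(t) = 1 (q(t) = 4 - 3 = 1)
K(b) = 1
X(J) = -21 + J
(471 + 184)/(X(23) + K(19)) = (471 + 184)/((-21 + 23) + 1) = 655/(2 + 1) = 655/3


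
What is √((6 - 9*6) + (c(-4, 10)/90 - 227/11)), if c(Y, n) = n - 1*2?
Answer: I*√1866205/165 ≈ 8.2793*I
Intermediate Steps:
c(Y, n) = -2 + n (c(Y, n) = n - 2 = -2 + n)
√((6 - 9*6) + (c(-4, 10)/90 - 227/11)) = √((6 - 9*6) + ((-2 + 10)/90 - 227/11)) = √((6 - 54) + (8*(1/90) - 227*1/11)) = √(-48 + (4/45 - 227/11)) = √(-48 - 10171/495) = √(-33931/495) = I*√1866205/165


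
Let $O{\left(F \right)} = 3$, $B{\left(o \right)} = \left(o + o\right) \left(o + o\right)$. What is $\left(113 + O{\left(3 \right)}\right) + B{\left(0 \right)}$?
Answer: $116$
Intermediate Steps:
$B{\left(o \right)} = 4 o^{2}$ ($B{\left(o \right)} = 2 o 2 o = 4 o^{2}$)
$\left(113 + O{\left(3 \right)}\right) + B{\left(0 \right)} = \left(113 + 3\right) + 4 \cdot 0^{2} = 116 + 4 \cdot 0 = 116 + 0 = 116$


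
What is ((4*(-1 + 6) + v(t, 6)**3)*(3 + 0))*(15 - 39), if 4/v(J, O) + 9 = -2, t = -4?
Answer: -1912032/1331 ≈ -1436.5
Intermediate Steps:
v(J, O) = -4/11 (v(J, O) = 4/(-9 - 2) = 4/(-11) = 4*(-1/11) = -4/11)
((4*(-1 + 6) + v(t, 6)**3)*(3 + 0))*(15 - 39) = ((4*(-1 + 6) + (-4/11)**3)*(3 + 0))*(15 - 39) = ((4*5 - 64/1331)*3)*(-24) = ((20 - 64/1331)*3)*(-24) = ((26556/1331)*3)*(-24) = (79668/1331)*(-24) = -1912032/1331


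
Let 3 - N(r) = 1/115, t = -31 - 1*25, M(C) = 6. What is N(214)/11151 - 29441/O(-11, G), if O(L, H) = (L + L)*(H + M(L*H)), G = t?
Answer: -7550745913/282120300 ≈ -26.764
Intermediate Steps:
t = -56 (t = -31 - 25 = -56)
G = -56
N(r) = 344/115 (N(r) = 3 - 1/115 = 344/115)
O(L, H) = 2*L*(6 + H) (O(L, H) = (L + L)*(H + 6) = (2*L)*(6 + H) = 2*L*(6 + H))
N(214)/11151 - 29441/O(-11, G) = (344/115)/11151 - 29441*(-1/(22*(6 - 56))) = (344/115)*(1/11151) - 29441/(2*(-11)*(-50)) = 344/1282365 - 29441/1100 = -7550745913/282120300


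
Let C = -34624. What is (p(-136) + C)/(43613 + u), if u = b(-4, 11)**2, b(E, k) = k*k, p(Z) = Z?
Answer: -17380/29127 ≈ -0.59670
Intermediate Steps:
b(E, k) = k**2
u = 14641 (u = (11**2)**2 = 121**2 = 14641)
(p(-136) + C)/(43613 + u) = (-136 - 34624)/(43613 + 14641) = -34760/58254 = -34760*1/58254 = -17380/29127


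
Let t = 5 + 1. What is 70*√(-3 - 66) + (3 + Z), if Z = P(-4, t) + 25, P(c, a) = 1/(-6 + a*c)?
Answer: 839/30 + 70*I*√69 ≈ 27.967 + 581.46*I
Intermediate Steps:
t = 6
Z = 749/30 (Z = 1/(-6 + 6*(-4)) + 25 = 1/(-6 - 24) + 25 = 1/(-30) + 25 = -1/30 + 25 = 749/30 ≈ 24.967)
70*√(-3 - 66) + (3 + Z) = 70*√(-3 - 66) + (3 + 749/30) = 70*√(-69) + 839/30 = 70*(I*√69) + 839/30 = 70*I*√69 + 839/30 = 839/30 + 70*I*√69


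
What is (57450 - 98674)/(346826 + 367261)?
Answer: -41224/714087 ≈ -0.057730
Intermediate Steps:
(57450 - 98674)/(346826 + 367261) = -41224/714087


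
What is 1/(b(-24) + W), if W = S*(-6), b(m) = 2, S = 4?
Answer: -1/22 ≈ -0.045455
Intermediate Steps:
W = -24 (W = 4*(-6) = -24)
1/(b(-24) + W) = 1/(2 - 24) = 1/(-22) = -1/22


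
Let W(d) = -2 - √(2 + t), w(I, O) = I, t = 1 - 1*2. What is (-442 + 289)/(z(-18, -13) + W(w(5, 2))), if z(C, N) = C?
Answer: 51/7 ≈ 7.2857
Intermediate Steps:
t = -1 (t = 1 - 2 = -1)
W(d) = -3 (W(d) = -2 - √(2 - 1) = -2 - √1 = -2 - 1*1 = -2 - 1 = -3)
(-442 + 289)/(z(-18, -13) + W(w(5, 2))) = (-442 + 289)/(-18 - 3) = -153/(-21) = -153*(-1/21) = 51/7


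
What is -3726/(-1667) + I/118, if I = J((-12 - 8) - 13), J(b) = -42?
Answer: 184827/98353 ≈ 1.8792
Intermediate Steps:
I = -42
-3726/(-1667) + I/118 = -3726/(-1667) - 42/118 = -3726*(-1/1667) - 42*1/118 = 3726/1667 - 21/59 = 184827/98353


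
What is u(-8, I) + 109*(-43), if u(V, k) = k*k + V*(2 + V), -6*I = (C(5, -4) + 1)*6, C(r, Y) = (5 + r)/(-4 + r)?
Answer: -4518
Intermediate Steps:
C(r, Y) = (5 + r)/(-4 + r)
I = -11 (I = -((5 + 5)/(-4 + 5) + 1)*6/6 = -(10/1 + 1)*6/6 = -(1*10 + 1)*6/6 = -(10 + 1)*6/6 = -11*6/6 = -⅙*66 = -11)
u(V, k) = k² + V*(2 + V)
u(-8, I) + 109*(-43) = ((-8)² + (-11)² + 2*(-8)) + 109*(-43) = (64 + 121 - 16) - 4687 = 169 - 4687 = -4518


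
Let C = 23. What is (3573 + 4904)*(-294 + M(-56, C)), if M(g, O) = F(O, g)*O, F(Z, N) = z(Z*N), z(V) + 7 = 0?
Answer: -3857035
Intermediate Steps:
z(V) = -7 (z(V) = -7 + 0 = -7)
F(Z, N) = -7
M(g, O) = -7*O
(3573 + 4904)*(-294 + M(-56, C)) = (3573 + 4904)*(-294 - 7*23) = 8477*(-294 - 161) = 8477*(-455) = -3857035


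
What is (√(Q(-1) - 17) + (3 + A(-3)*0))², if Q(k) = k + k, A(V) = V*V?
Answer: (3 + I*√19)² ≈ -10.0 + 26.153*I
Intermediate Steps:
A(V) = V²
Q(k) = 2*k
(√(Q(-1) - 17) + (3 + A(-3)*0))² = (√(2*(-1) - 17) + (3 + (-3)²*0))² = (√(-2 - 17) + (3 + 9*0))² = (√(-19) + (3 + 0))² = (I*√19 + 3)² = (3 + I*√19)²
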